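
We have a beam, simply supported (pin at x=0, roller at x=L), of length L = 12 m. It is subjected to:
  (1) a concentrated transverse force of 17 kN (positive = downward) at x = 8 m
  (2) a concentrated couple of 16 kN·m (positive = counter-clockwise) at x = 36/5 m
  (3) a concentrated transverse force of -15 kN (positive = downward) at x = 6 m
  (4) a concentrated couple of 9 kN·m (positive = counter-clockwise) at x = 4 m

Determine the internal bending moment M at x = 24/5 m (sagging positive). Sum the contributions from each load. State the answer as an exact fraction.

Load 1 — point force P=17 kN at a=8 m (b=L-a=4):
  M_1 = Pbx/L  [x≤a] = 17·4·(24/5)/12 = 136/5 kN·m
Load 2 — applied couple M₀=16 kN·m at a=36/5 m (b=L-a=24/5):
  M_2 = M₀x/L  [x≤a] = 16·(24/5)/12 = 32/5 kN·m
Load 3 — point force P=-15 kN at a=6 m (b=L-a=6):
  M_3 = Pbx/L  [x≤a] = (-15)·6·(24/5)/12 = -36 kN·m
Load 4 — applied couple M₀=9 kN·m at a=4 m (b=L-a=8):
  M_4 = M₀x/L - M₀  [x>a] = 9·(24/5)/12 - 9 = -27/5 kN·m
Superposition: M = Σ M_i = -39/5 kN·m ≈ -7.800000 kN·m

M(24/5) = -39/5 kN·m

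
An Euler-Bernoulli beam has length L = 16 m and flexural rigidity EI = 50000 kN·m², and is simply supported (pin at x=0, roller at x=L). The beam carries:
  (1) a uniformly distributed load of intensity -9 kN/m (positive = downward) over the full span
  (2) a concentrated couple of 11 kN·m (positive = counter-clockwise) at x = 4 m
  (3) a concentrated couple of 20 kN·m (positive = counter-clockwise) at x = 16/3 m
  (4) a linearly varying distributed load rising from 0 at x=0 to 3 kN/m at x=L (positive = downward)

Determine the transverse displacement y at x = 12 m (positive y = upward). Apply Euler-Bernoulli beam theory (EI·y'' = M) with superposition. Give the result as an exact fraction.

Load 1 — uniform load w=-9 kN/m over full span:
  y_1 = -wx(L³-2Lx²+x³)/(24EI) = -(-9)·12·(16³-2·16·12²+12³)/(24·50000) = 342/3125 m
Load 2 — applied couple M₀=11 kN·m at a=4 m (b=L-a=12):
  y_2 = (M₀x³/(6L)-M₀(x-a)²/2+C₁x)/EI  [x>a] with C₁=M₀(3b²-L²)/(6L)=121/6 = (11·12³/(6·16)-11·(12-4)²/2+(121/6)·12)/50000 = 11/6250 m
Load 3 — applied couple M₀=20 kN·m at a=16/3 m (b=L-a=32/3):
  y_3 = (M₀x³/(6L)-M₀(x-a)²/2+C₁x)/EI  [x>a] with C₁=M₀(3b²-L²)/(6L)=160/9 = (20·12³/(6·16)-20·(12-(16/3))²/2+(160/9)·12)/50000 = 29/11250 m
Load 4 — triangular load w₀=3 kN/m (0→w₀ over full span):
  y_4 = -w₀x(7L⁴-10L²x²+3x⁴)/(360LEI) = -3·12·(7·16⁴-10·16²·12²+3·12⁴)/(360·16·50000) = -119/6250 m
Superposition: y = Σ y_i = 5329/56250 m ≈ 0.094738 m

y(12) = 5329/56250 m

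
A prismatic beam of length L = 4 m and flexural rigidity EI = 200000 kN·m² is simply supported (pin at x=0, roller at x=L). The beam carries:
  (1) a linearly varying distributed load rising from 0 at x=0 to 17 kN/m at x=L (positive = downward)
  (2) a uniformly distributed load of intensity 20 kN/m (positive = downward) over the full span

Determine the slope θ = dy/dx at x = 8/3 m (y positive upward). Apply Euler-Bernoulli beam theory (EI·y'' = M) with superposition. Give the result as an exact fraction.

Load 1 — triangular load w₀=17 kN/m (0→w₀ over full span):
  θ_1 = -w₀(7L⁴-30L²x²+15x⁴)/(360LEI) = -17·(7·4⁴-30·4²·(8/3)²+15·(8/3)⁴)/(360·4·200000) = 1547/30375000 rad
Load 2 — uniform load w=20 kN/m over full span:
  θ_2 = -w(L³-6Lx²+4x³)/(24EI) = -20·(4³-6·4·(8/3)²+4·(8/3)³)/(24·200000) = 13/101250 rad
Superposition: θ = Σ θ_i = 5447/30375000 rad ≈ 0.000179 rad

θ(8/3) = 5447/30375000 rad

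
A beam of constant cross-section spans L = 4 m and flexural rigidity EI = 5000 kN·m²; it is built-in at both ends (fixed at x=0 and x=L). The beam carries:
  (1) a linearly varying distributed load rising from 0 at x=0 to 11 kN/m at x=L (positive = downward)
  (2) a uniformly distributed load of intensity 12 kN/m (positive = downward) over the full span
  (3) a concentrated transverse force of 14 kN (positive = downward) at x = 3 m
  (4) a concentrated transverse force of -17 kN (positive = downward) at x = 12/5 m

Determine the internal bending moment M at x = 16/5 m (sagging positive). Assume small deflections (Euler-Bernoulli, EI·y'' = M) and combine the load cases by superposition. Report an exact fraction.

Load 1 — triangular load w₀=11 kN/m (0→w₀ over full span):
  M_1 = 3w₀Lx/20 - w₀L²/30 - w₀x³/(6L) = 3·11·4·(16/5)/20 - 11·4²/30 - 11·(16/5)³/(6·4) = 88/375 kN·m
Load 2 — uniform load w=12 kN/m over full span:
  M_2 = wLx/2 - wL²/12 - wx²/2 = 12·4·(16/5)/2 - 12·4²/12 - 12·(16/5)²/2 = -16/25 kN·m
Load 3 — point force P=14 kN at a=3 m (b=L-a=1):
  M_3 = Pa²(a+3b)(L-x)/L³ - Pa²b/L²  [x>a] = 14·3²·(3+3·1)·(4-(16/5))/4³ - 14·3²·1/4² = 63/40 kN·m
Load 4 — point force P=-17 kN at a=12/5 m (b=L-a=8/5):
  M_4 = Pa²(a+3b)(L-x)/L³ - Pa²b/L²  [x>a] = (-17)·(12/5)²·((12/5)+3·(8/5))·(4-(16/5))/4³ - (-17)·(12/5)²·(8/5)/4² = 612/625 kN·m
Superposition: M = Σ M_i = 32233/15000 kN·m ≈ 2.148867 kN·m

M(16/5) = 32233/15000 kN·m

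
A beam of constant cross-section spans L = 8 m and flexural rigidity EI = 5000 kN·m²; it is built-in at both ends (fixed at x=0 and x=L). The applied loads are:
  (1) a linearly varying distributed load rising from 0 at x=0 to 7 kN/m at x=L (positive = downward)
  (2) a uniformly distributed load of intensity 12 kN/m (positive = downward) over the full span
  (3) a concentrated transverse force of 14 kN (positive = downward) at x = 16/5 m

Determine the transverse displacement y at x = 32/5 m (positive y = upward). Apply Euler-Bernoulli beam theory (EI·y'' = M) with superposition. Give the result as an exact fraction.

y(32/5) = -31232/1953125 m

Load 1 — triangular load w₀=7 kN/m (0→w₀ over full span):
  y_1 = -w₀x²(L-x)²(x+2L)/(120LEI) = -7·(32/5)²·(8-(32/5))²·((32/5)+2·8)/(120·8·5000) = -100352/29296875 m
Load 2 — uniform load w=12 kN/m over full span:
  y_2 = -wx²(L-x)²/(24EI) = -12·(32/5)²·(8-(32/5))²/(24·5000) = -4096/390625 m
Load 3 — point force P=14 kN at a=16/5 m (b=L-a=24/5):
  y_3 = -Pa²(L-x)²(3bL-(3b+a)(L-x))/(6L³EI)  [x>a] = -14·(16/5)²·(8-(32/5))²·(3·(24/5)·8-(3·(24/5)+(16/5))·(8-(32/5)))/(6·8³·5000) = -60928/29296875 m
Superposition: y = Σ y_i = -31232/1953125 m ≈ -0.015991 m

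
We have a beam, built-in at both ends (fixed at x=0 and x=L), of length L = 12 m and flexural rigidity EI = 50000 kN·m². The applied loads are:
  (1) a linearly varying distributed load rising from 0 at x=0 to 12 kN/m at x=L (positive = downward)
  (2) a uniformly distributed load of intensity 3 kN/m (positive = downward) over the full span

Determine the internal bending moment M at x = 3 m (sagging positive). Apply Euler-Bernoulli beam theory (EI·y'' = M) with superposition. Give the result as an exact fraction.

M(3) = 36/5 kN·m

Load 1 — triangular load w₀=12 kN/m (0→w₀ over full span):
  M_1 = 3w₀Lx/20 - w₀L²/30 - w₀x³/(6L) = 3·12·12·3/20 - 12·12²/30 - 12·3³/(6·12) = 27/10 kN·m
Load 2 — uniform load w=3 kN/m over full span:
  M_2 = wLx/2 - wL²/12 - wx²/2 = 3·12·3/2 - 3·12²/12 - 3·3²/2 = 9/2 kN·m
Superposition: M = Σ M_i = 36/5 kN·m ≈ 7.200000 kN·m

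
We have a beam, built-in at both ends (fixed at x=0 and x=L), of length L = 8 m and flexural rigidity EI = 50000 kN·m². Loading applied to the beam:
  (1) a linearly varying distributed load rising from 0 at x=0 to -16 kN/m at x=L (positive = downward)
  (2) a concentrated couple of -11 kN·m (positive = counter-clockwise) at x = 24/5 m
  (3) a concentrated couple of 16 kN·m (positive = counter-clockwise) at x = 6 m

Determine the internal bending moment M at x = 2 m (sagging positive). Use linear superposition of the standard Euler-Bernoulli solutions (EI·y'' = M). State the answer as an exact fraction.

M(2) = -127/50 kN·m

Load 1 — triangular load w₀=-16 kN/m (0→w₀ over full span):
  M_1 = 3w₀Lx/20 - w₀L²/30 - w₀x³/(6L) = 3·(-16)·8·2/20 - (-16)·8²/30 - (-16)·2³/(6·8) = -8/5 kN·m
Load 2 — applied couple M₀=-11 kN·m at a=24/5 m (b=L-a=16/5):
  M_2 = R_Ax - M_A  [x≤a] with R_A=-99/50, M_A=-88/25 = (-99/50)·2 - (-88/25) = -11/25 kN·m
Load 3 — applied couple M₀=16 kN·m at a=6 m (b=L-a=2):
  M_3 = R_Ax - M_A  [x≤a] with R_A=9/4, M_A=5 = (9/4)·2 - 5 = -1/2 kN·m
Superposition: M = Σ M_i = -127/50 kN·m ≈ -2.540000 kN·m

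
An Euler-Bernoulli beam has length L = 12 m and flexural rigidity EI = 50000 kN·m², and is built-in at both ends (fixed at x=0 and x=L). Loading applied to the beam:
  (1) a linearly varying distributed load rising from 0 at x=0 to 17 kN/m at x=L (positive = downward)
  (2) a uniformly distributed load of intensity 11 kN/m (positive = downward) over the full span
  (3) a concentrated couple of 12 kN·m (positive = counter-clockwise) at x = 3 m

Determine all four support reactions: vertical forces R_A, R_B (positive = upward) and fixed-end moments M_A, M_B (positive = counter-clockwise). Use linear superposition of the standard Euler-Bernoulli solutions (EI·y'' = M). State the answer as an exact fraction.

Load 1 — triangular load w₀=17 kN/m (0→w₀ over full span):
  R_A = 3w₀L/20 = 3·17·12/20 = 153/5 kN
  M_A = w₀L²/30 = 17·12²/30 = 408/5 kN·m
  R_B = 7w₀L/20 = 7·17·12/20 = 357/5 kN
  M_B = -w₀L²/20 = -17·12²/20 = -612/5 kN·m
Load 2 — uniform load w=11 kN/m over full span:
  R_A = wL/2 = 11·12/2 = 66 kN
  M_A = wL²/12 = 11·12²/12 = 132 kN·m
  R_B = wL/2 = 11·12/2 = 66 kN
  M_B = -wL²/12 = -11·12²/12 = -132 kN·m
Load 3 — applied couple M₀=12 kN·m at a=3 m (b=L-a=9):
  R_A = 6M₀ab/L³ = 6·12·3·9/12³ = 9/8 kN
  M_A = M₀b(2a-b)/L² = 12·9·(2·3-9)/12² = -9/4 kN·m
  R_B = -6M₀ab/L³ = -6·12·3·9/12³ = -9/8 kN
  M_B = M₀a(2b-a)/L² = 12·3·(2·9-3)/12² = 15/4 kN·m
Superposition: R_A = 3909/40 kN, M_A = 4227/20 kN·m, R_B = 5451/40 kN, M_B = -5013/20 kN·m

R_A = 3909/40 kN, M_A = 4227/20 kN·m, R_B = 5451/40 kN, M_B = -5013/20 kN·m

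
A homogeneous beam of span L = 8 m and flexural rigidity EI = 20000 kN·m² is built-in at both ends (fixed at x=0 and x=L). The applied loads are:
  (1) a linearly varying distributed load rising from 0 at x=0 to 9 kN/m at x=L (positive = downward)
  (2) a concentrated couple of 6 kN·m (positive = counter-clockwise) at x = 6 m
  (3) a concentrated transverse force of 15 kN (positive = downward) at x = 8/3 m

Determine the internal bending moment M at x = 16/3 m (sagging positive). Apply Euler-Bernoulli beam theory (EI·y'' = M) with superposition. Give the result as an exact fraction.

Load 1 — triangular load w₀=9 kN/m (0→w₀ over full span):
  M_1 = 3w₀Lx/20 - w₀L²/30 - w₀x³/(6L) = 3·9·8·(16/3)/20 - 9·8²/30 - 9·(16/3)³/(6·8) = 448/45 kN·m
Load 2 — applied couple M₀=6 kN·m at a=6 m (b=L-a=2):
  M_2 = R_Ax - M_A  [x≤a] with R_A=27/32, M_A=15/8 = (27/32)·(16/3) - (15/8) = 21/8 kN·m
Load 3 — point force P=15 kN at a=8/3 m (b=L-a=16/3):
  M_3 = Pa²(a+3b)(L-x)/L³ - Pa²b/L²  [x>a] = 15·(8/3)²·((8/3)+3·(16/3))·(8-(16/3))/8³ - 15·(8/3)²·(16/3)/8² = 40/27 kN·m
Superposition: M = Σ M_i = 15187/1080 kN·m ≈ 14.062037 kN·m

M(16/3) = 15187/1080 kN·m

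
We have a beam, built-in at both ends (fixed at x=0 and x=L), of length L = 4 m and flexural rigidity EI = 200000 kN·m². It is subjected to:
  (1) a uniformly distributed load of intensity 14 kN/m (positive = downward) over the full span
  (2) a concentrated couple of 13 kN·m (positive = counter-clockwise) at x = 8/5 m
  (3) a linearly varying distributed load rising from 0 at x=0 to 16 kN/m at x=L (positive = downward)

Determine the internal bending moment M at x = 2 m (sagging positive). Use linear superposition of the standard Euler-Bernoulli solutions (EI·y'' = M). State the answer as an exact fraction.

M(2) = 142/15 kN·m

Load 1 — uniform load w=14 kN/m over full span:
  M_1 = wLx/2 - wL²/12 - wx²/2 = 14·4·2/2 - 14·4²/12 - 14·2²/2 = 28/3 kN·m
Load 2 — applied couple M₀=13 kN·m at a=8/5 m (b=L-a=12/5):
  M_2 = R_Ax - M_A - M₀  [x>a] with R_A=117/25, M_A=39/25 = (117/25)·2 - (39/25) - 13 = -26/5 kN·m
Load 3 — triangular load w₀=16 kN/m (0→w₀ over full span):
  M_3 = 3w₀Lx/20 - w₀L²/30 - w₀x³/(6L) = 3·16·4·2/20 - 16·4²/30 - 16·2³/(6·4) = 16/3 kN·m
Superposition: M = Σ M_i = 142/15 kN·m ≈ 9.466667 kN·m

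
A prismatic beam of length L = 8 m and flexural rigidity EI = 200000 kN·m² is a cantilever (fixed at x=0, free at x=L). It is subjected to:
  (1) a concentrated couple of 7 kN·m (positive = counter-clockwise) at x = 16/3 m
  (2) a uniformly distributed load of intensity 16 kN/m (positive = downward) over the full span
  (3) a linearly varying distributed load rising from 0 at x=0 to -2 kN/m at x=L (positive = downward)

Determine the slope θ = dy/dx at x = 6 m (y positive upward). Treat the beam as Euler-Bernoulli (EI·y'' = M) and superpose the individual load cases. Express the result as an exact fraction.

θ(6) = -7087/1200000 rad

Load 1 — applied couple M₀=7 kN·m at a=16/3 m (b=L-a=8/3):
  θ_1 = M₀a/EI  [x>a] = 7·(16/3)/200000 = 7/37500 rad
Load 2 — uniform load w=16 kN/m over full span:
  θ_2 = -wx(x²-3Lx+3L²)/(6EI) = -16·6·(6²-3·8·6+3·8²)/(6·200000) = -21/3125 rad
Load 3 — triangular load w₀=-2 kN/m (0→w₀ over full span):
  θ_3 = (w₀Lx²/4-w₀L²x/3-w₀x⁴/(24L))/EI = ((-2)·8·6²/4-(-2)·8²·6/3-(-2)·6⁴/(24·8))/200000 = 251/400000 rad
Superposition: θ = Σ θ_i = -7087/1200000 rad ≈ -0.005906 rad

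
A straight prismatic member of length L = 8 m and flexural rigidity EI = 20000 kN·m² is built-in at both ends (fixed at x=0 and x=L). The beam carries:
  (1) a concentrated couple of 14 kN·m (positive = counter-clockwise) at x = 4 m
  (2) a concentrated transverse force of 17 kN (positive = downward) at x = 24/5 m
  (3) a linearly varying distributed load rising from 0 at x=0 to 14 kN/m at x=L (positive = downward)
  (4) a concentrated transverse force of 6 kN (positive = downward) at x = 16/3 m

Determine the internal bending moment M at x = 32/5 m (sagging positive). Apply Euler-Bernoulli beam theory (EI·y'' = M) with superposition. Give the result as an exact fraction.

Load 1 — applied couple M₀=14 kN·m at a=4 m (b=L-a=4):
  M_1 = R_Ax - M_A - M₀  [x>a] with R_A=21/8, M_A=7/2 = (21/8)·(32/5) - (7/2) - 14 = -7/10 kN·m
Load 2 — point force P=17 kN at a=24/5 m (b=L-a=16/5):
  M_2 = Pa²(a+3b)(L-x)/L³ - Pa²b/L²  [x>a] = 17·(24/5)²·((24/5)+3·(16/5))·(8-(32/5))/8³ - 17·(24/5)²·(16/5)/8² = -1224/625 kN·m
Load 3 — triangular load w₀=14 kN/m (0→w₀ over full span):
  M_3 = 3w₀Lx/20 - w₀L²/30 - w₀x³/(6L) = 3·14·8·(32/5)/20 - 14·8²/30 - 14·(32/5)³/(6·8) = 448/375 kN·m
Load 4 — point force P=6 kN at a=16/3 m (b=L-a=8/3):
  M_4 = Pa²(a+3b)(L-x)/L³ - Pa²b/L²  [x>a] = 6·(16/3)²·((16/3)+3·(8/3))·(8-(32/5))/8³ - 6·(16/3)²·(8/3)/8² = 0 kN·m
Superposition: M = Σ M_i = -5489/3750 kN·m ≈ -1.463733 kN·m

M(32/5) = -5489/3750 kN·m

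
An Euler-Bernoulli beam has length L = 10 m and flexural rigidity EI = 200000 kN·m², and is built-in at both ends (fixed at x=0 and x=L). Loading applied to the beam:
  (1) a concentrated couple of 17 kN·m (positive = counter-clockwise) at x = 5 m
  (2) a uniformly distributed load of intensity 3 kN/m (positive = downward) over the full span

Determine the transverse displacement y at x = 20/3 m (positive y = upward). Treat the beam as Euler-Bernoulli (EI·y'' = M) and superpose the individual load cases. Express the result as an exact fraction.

Load 1 — applied couple M₀=17 kN·m at a=5 m (b=L-a=5):
  y_1 = (R_Ax³/6 - M_Ax²/2 - M₀(x-a)²/2)/EI  [x>a] with R_A=51/20, M_A=17/4 = ((51/20)·(20/3)³/6 - (17/4)·(20/3)²/2 - 17·((20/3)-5)²/2)/200000 = 17/432000 m
Load 2 — uniform load w=3 kN/m over full span:
  y_2 = -wx²(L-x)²/(24EI) = -3·(20/3)²·(10-(20/3))²/(24·200000) = -1/3240 m
Superposition: y = Σ y_i = -349/1296000 m ≈ -0.000269 m

y(20/3) = -349/1296000 m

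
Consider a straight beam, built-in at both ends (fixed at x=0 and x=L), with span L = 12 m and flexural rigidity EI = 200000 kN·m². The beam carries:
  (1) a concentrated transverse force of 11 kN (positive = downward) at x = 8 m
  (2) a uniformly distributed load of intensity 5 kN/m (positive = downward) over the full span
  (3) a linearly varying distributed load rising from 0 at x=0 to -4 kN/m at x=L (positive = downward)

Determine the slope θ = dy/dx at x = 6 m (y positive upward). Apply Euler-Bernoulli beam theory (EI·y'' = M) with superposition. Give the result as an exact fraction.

θ(6) = -7/375000 rad

Load 1 — point force P=11 kN at a=8 m (b=L-a=4):
  θ_1 = -Pb²x(2aL-(3a+b)x)/(2L³EI)  [x≤a] = -11·4²·6·(2·8·12-(3·8+4)·6)/(2·12³·200000) = -11/300000 rad
Load 2 — uniform load w=5 kN/m over full span:
  θ_2 = -wx(L-x)(L-2x)/(12EI) = -5·6·(12-6)·(12-2·6)/(12·200000) = 0 rad
Load 3 — triangular load w₀=-4 kN/m (0→w₀ over full span):
  θ_3 = -w₀(2x(L-x)(L-2x)(x+2L)+x²(L-x)²)/(120LEI) = -(-4)·(2·6·(12-6)·(12-2·6)·(6+2·12)+6²·(12-6)²)/(120·12·200000) = 9/500000 rad
Superposition: θ = Σ θ_i = -7/375000 rad ≈ -0.000019 rad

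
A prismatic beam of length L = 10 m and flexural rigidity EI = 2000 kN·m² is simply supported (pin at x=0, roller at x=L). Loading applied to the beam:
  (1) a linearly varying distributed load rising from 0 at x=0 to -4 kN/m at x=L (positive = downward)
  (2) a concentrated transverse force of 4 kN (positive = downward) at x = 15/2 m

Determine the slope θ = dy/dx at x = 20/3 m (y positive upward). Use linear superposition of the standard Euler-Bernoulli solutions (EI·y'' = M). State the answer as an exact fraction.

Load 1 — triangular load w₀=-4 kN/m (0→w₀ over full span):
  θ_1 = -w₀(7L⁴-30L²x²+15x⁴)/(360LEI) = -(-4)·(7·10⁴-30·10²·(20/3)²+15·(20/3)⁴)/(360·10·2000) = -91/4860 rad
Load 2 — point force P=4 kN at a=15/2 m (b=L-a=5/2):
  θ_2 = -Pb(L²-b²-3x²)/(6LEI)  [x≤a] = -4·(5/2)·(10²-(5/2)²-3·(20/3)²)/(6·10·2000) = 19/5760 rad
Superposition: θ = Σ θ_i = -2399/155520 rad ≈ -0.015426 rad

θ(20/3) = -2399/155520 rad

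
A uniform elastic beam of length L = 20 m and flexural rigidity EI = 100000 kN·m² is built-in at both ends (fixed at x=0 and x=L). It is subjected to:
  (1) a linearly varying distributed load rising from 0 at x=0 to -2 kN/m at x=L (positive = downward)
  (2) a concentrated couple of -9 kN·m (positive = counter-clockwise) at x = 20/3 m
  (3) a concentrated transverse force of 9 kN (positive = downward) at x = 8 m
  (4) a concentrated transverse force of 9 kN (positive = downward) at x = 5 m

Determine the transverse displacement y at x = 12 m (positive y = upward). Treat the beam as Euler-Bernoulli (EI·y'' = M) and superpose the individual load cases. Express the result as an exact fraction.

Load 1 — triangular load w₀=-2 kN/m (0→w₀ over full span):
  y_1 = -w₀x²(L-x)²(x+2L)/(120LEI) = -(-2)·12²·(20-12)²·(12+2·20)/(120·20·100000) = 312/78125 m
Load 2 — applied couple M₀=-9 kN·m at a=20/3 m (b=L-a=40/3):
  y_2 = (R_Ax³/6 - M_Ax²/2 - M₀(x-a)²/2)/EI  [x>a] with R_A=-3/5, M_A=0 = ((-3/5)·12³/6 - 0·12²/2 - (-9)·(12-(20/3))²/2)/100000 = -7/15625 m
Load 3 — point force P=9 kN at a=8 m (b=L-a=12):
  y_3 = -Pa²(L-x)²(3bL-(3b+a)(L-x))/(6L³EI)  [x>a] = -9·8²·(20-12)²·(3·12·20-(3·12+8)·(20-12))/(6·20³·100000) = -1104/390625 m
Load 4 — point force P=9 kN at a=5 m (b=L-a=15):
  y_4 = -Pa²(L-x)²(3bL-(3b+a)(L-x))/(6L³EI)  [x>a] = -9·5²·(20-12)²·(3·15·20-(3·15+5)·(20-12))/(6·20³·100000) = -3/2000 m
Superposition: y = Σ y_i = -4879/6250000 m ≈ -0.000781 m

y(12) = -4879/6250000 m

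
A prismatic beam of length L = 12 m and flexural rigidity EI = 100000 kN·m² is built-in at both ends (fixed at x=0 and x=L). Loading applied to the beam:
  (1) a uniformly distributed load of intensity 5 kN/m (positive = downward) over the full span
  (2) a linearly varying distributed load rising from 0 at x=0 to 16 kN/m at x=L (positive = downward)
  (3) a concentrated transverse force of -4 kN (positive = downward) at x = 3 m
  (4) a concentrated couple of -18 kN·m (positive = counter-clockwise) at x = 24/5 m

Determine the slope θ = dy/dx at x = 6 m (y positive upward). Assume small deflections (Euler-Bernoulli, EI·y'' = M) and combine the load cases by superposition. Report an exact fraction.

Load 1 — uniform load w=5 kN/m over full span:
  θ_1 = -wx(L-x)(L-2x)/(12EI) = -5·6·(12-6)·(12-2·6)/(12·100000) = 0 rad
Load 2 — triangular load w₀=16 kN/m (0→w₀ over full span):
  θ_2 = -w₀(2x(L-x)(L-2x)(x+2L)+x²(L-x)²)/(120LEI) = -16·(2·6·(12-6)·(12-2·6)·(6+2·12)+6²·(12-6)²)/(120·12·100000) = -9/62500 rad
Load 3 — point force P=-4 kN at a=3 m (b=L-a=9):
  θ_3 = Pa²(L-x)(2bL-(3b+a)(L-x))/(2L³EI)  [x>a] = (-4)·3²·(12-6)·(2·9·12-(3·9+3)·(12-6))/(2·12³·100000) = -9/400000 rad
Load 4 — applied couple M₀=-18 kN·m at a=24/5 m (b=L-a=36/5):
  θ_4 = (R_Ax²/2 - M_Ax - M₀(x-a))/EI  [x>a] with R_A=-54/25, M_A=-54/25 = ((-54/25)·6²/2 - (-54/25)·6 - (-18)·(6-(24/5)))/100000 = -27/625000 rad
Superposition: θ = Σ θ_i = -2097/10000000 rad ≈ -0.000210 rad

θ(6) = -2097/10000000 rad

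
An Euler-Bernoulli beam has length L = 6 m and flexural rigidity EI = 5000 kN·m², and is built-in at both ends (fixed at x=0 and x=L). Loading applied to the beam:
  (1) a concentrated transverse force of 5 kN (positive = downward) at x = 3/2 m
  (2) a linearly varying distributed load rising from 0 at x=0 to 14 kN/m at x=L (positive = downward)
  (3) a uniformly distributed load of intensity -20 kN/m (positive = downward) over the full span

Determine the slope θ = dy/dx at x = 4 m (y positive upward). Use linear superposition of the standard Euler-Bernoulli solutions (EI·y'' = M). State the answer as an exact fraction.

θ(4) = -3007/900000 rad

Load 1 — point force P=5 kN at a=3/2 m (b=L-a=9/2):
  θ_1 = Pa²(L-x)(2bL-(3b+a)(L-x))/(2L³EI)  [x>a] = 5·(3/2)²·(6-4)·(2·(9/2)·6-(3·(9/2)+(3/2))·(6-4))/(2·6³·5000) = 1/4000 rad
Load 2 — triangular load w₀=14 kN/m (0→w₀ over full span):
  θ_2 = -w₀(2x(L-x)(L-2x)(x+2L)+x²(L-x)²)/(120LEI) = -14·(2·4·(6-4)·(6-2·4)·(4+2·6)+4²·(6-4)²)/(120·6·5000) = 49/28125 rad
Load 3 — uniform load w=-20 kN/m over full span:
  θ_3 = -wx(L-x)(L-2x)/(12EI) = -(-20)·4·(6-4)·(6-2·4)/(12·5000) = -2/375 rad
Superposition: θ = Σ θ_i = -3007/900000 rad ≈ -0.003341 rad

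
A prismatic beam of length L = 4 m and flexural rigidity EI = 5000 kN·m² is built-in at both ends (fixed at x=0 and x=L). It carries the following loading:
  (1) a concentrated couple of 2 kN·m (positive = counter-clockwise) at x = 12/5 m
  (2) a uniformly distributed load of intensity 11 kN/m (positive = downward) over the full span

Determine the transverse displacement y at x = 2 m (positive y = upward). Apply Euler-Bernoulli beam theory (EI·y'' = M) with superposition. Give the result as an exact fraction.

y(2) = -287/187500 m

Load 1 — applied couple M₀=2 kN·m at a=12/5 m (b=L-a=8/5):
  y_1 = (R_Ax³/6 - M_Ax²/2)/EI  [x≤a] with R_A=18/25, M_A=16/25 = ((18/25)·2³/6 - (16/25)·2²/2)/5000 = -1/15625 m
Load 2 — uniform load w=11 kN/m over full span:
  y_2 = -wx²(L-x)²/(24EI) = -11·2²·(4-2)²/(24·5000) = -11/7500 m
Superposition: y = Σ y_i = -287/187500 m ≈ -0.001531 m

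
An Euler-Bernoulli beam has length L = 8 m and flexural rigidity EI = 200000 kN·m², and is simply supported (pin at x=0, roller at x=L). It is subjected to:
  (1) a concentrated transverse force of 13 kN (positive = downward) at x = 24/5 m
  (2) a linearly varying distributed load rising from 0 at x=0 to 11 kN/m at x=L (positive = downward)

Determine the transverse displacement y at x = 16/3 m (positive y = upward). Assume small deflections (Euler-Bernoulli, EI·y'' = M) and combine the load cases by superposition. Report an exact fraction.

y(16/3) = -541076/284765625 m

Load 1 — point force P=13 kN at a=24/5 m (b=L-a=16/5):
  y_1 = -Pa(L-x)(2Lx-a²-x²)/(6LEI)  [x>a] = -13·(24/5)·(8-(16/3))·(2·8·(16/3)-(24/5)²-(16/3)²)/(6·8·200000) = -6188/10546875 m
Load 2 — triangular load w₀=11 kN/m (0→w₀ over full span):
  y_2 = -w₀x(7L⁴-10L²x²+3x⁴)/(360LEI) = -11·(16/3)·(7·8⁴-10·8²·(16/3)²+3·(16/3)⁴)/(360·8·200000) = -2992/2278125 m
Superposition: y = Σ y_i = -541076/284765625 m ≈ -0.001900 m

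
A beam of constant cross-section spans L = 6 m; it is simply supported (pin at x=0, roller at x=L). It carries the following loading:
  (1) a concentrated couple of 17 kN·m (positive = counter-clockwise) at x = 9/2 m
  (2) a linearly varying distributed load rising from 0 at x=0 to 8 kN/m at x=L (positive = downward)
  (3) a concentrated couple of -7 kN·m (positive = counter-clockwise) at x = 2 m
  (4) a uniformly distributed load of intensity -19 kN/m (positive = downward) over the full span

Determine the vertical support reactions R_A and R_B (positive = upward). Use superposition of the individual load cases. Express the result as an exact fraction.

Load 1 — applied couple M₀=17 kN·m at a=9/2 m (b=L-a=3/2):
  R_A = M₀/L = 17/6 kN
  R_B = -M₀/L = -17/6 kN
Load 2 — triangular load w₀=8 kN/m (0→w₀ over full span):
  R_A = w₀L/6 = 8·6/6 = 8 kN
  R_B = w₀L/3 = 8·6/3 = 16 kN
Load 3 — applied couple M₀=-7 kN·m at a=2 m (b=L-a=4):
  R_A = M₀/L = (-7)/6 = -7/6 kN
  R_B = -M₀/L = -(-7)/6 = 7/6 kN
Load 4 — uniform load w=-19 kN/m over full span:
  R_A = wL/2 = (-19)·6/2 = -57 kN
  R_B = wL/2 = (-19)·6/2 = -57 kN
Superposition: R_A = -142/3 kN, R_B = -128/3 kN

R_A = -142/3 kN, R_B = -128/3 kN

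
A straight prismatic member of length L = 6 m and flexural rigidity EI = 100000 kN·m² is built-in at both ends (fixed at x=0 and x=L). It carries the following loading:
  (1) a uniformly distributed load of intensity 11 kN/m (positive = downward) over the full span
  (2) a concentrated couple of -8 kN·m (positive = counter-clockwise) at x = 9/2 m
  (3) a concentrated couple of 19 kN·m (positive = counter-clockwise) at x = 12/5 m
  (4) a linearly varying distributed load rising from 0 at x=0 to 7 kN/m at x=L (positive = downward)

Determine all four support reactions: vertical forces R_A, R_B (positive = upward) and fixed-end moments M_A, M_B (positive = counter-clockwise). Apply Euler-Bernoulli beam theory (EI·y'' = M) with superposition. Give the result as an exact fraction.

Load 1 — uniform load w=11 kN/m over full span:
  R_A = wL/2 = 11·6/2 = 33 kN
  M_A = wL²/12 = 11·6²/12 = 33 kN·m
  R_B = wL/2 = 11·6/2 = 33 kN
  M_B = -wL²/12 = -11·6²/12 = -33 kN·m
Load 2 — applied couple M₀=-8 kN·m at a=9/2 m (b=L-a=3/2):
  R_A = 6M₀ab/L³ = 6·(-8)·(9/2)·(3/2)/6³ = -3/2 kN
  M_A = M₀b(2a-b)/L² = (-8)·(3/2)·(2·(9/2)-(3/2))/6² = -5/2 kN·m
  R_B = -6M₀ab/L³ = -6·(-8)·(9/2)·(3/2)/6³ = 3/2 kN
  M_B = M₀a(2b-a)/L² = (-8)·(9/2)·(2·(3/2)-(9/2))/6² = 3/2 kN·m
Load 3 — applied couple M₀=19 kN·m at a=12/5 m (b=L-a=18/5):
  R_A = 6M₀ab/L³ = 6·19·(12/5)·(18/5)/6³ = 114/25 kN
  M_A = M₀b(2a-b)/L² = 19·(18/5)·(2·(12/5)-(18/5))/6² = 57/25 kN·m
  R_B = -6M₀ab/L³ = -6·19·(12/5)·(18/5)/6³ = -114/25 kN
  M_B = M₀a(2b-a)/L² = 19·(12/5)·(2·(18/5)-(12/5))/6² = 152/25 kN·m
Load 4 — triangular load w₀=7 kN/m (0→w₀ over full span):
  R_A = 3w₀L/20 = 3·7·6/20 = 63/10 kN
  M_A = w₀L²/30 = 7·6²/30 = 42/5 kN·m
  R_B = 7w₀L/20 = 7·7·6/20 = 147/10 kN
  M_B = -w₀L²/20 = -7·6²/20 = -63/5 kN·m
Superposition: R_A = 1059/25 kN, M_A = 2059/50 kN·m, R_B = 1116/25 kN, M_B = -1901/50 kN·m

R_A = 1059/25 kN, M_A = 2059/50 kN·m, R_B = 1116/25 kN, M_B = -1901/50 kN·m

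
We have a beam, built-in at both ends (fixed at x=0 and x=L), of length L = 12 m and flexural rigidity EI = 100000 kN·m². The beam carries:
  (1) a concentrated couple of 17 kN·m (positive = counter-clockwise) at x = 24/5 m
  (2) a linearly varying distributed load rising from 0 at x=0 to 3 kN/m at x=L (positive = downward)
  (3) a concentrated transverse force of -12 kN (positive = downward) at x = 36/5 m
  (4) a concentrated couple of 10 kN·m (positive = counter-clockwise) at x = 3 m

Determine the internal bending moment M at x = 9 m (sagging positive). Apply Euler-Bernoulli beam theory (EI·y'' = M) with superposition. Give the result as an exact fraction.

M(9) = 1731/2000 kN·m

Load 1 — applied couple M₀=17 kN·m at a=24/5 m (b=L-a=36/5):
  M_1 = R_Ax - M_A - M₀  [x>a] with R_A=51/25, M_A=51/25 = (51/25)·9 - (51/25) - 17 = -17/25 kN·m
Load 2 — triangular load w₀=3 kN/m (0→w₀ over full span):
  M_2 = 3w₀Lx/20 - w₀L²/30 - w₀x³/(6L) = 3·3·12·9/20 - 3·12²/30 - 3·9³/(6·12) = 153/40 kN·m
Load 3 — point force P=-12 kN at a=36/5 m (b=L-a=24/5):
  M_3 = Pa²(a+3b)(L-x)/L³ - Pa²b/L²  [x>a] = (-12)·(36/5)²·((36/5)+3·(24/5))·(12-9)/12³ - (-12)·(36/5)²·(24/5)/12² = -324/125 kN·m
Load 4 — applied couple M₀=10 kN·m at a=3 m (b=L-a=9):
  M_4 = R_Ax - M_A - M₀  [x>a] with R_A=15/16, M_A=-15/8 = (15/16)·9 - (-15/8) - 10 = 5/16 kN·m
Superposition: M = Σ M_i = 1731/2000 kN·m ≈ 0.865500 kN·m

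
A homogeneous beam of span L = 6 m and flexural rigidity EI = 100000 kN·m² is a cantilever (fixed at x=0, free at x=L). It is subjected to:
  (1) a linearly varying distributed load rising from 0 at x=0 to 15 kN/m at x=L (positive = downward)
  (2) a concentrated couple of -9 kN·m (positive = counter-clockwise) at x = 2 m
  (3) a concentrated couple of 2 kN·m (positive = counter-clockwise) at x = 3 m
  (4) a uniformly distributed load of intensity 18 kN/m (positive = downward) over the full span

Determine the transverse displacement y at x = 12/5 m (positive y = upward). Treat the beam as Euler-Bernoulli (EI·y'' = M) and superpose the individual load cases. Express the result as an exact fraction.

Load 1 — triangular load w₀=15 kN/m (0→w₀ over full span):
  y_1 = (w₀Lx³/12-w₀L²x²/6-w₀x⁵/(120L))/EI = (15·6·(12/5)³/12-15·6²·(12/5)²/6-15·(12/5)⁵/(120·6))/100000 = -40662/9765625 m
Load 2 — applied couple M₀=-9 kN·m at a=2 m (b=L-a=4):
  y_2 = M₀a(2x-a)/(2EI)  [x>a] = (-9)·2·(2·(12/5)-2)/(2·100000) = -63/250000 m
Load 3 — applied couple M₀=2 kN·m at a=3 m (b=L-a=3):
  y_3 = M₀x²/(2EI)  [x≤a] = 2·(12/5)²/(2·100000) = 9/156250 m
Load 4 — uniform load w=18 kN/m over full span:
  y_4 = -wx²(x²-4Lx+6L²)/(24EI) = -18·(12/5)²·((12/5)²-4·6·(12/5)+6·6²)/(24·100000) = -13851/1953125 m
Superposition: y = Σ y_i = -1789047/156250000 m ≈ -0.011450 m

y(12/5) = -1789047/156250000 m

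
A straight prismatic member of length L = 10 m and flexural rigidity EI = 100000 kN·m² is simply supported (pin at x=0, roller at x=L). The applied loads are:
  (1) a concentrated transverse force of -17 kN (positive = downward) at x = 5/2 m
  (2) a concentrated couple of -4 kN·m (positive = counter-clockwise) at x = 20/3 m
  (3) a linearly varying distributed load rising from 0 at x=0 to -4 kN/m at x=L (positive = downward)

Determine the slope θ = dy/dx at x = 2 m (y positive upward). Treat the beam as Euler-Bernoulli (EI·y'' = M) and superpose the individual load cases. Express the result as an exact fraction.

Load 1 — point force P=-17 kN at a=5/2 m (b=L-a=15/2):
  θ_1 = -Pb(L²-b²-3x²)/(6LEI)  [x≤a] = -(-17)·(15/2)·(10²-(15/2)²-3·2²)/(6·10·100000) = 2159/3200000 rad
Load 2 — applied couple M₀=-4 kN·m at a=20/3 m (b=L-a=10/3):
  θ_2 = (M₀x²/(2L)+C₁)/EI  [x≤a] with C₁=M₀(3b²-L²)/(6L)=40/9 = ((-4)·2²/(2·10)+(40/9))/100000 = 41/1125000 rad
Load 3 — triangular load w₀=-4 kN/m (0→w₀ over full span):
  θ_3 = -w₀(7L⁴-30L²x²+15x⁴)/(360LEI) = -(-4)·(7·10⁴-30·10²·2²+15·2⁴)/(360·10·100000) = 91/140625 rad
Superposition: θ = Σ θ_i = 195587/144000000 rad ≈ 0.001358 rad

θ(2) = 195587/144000000 rad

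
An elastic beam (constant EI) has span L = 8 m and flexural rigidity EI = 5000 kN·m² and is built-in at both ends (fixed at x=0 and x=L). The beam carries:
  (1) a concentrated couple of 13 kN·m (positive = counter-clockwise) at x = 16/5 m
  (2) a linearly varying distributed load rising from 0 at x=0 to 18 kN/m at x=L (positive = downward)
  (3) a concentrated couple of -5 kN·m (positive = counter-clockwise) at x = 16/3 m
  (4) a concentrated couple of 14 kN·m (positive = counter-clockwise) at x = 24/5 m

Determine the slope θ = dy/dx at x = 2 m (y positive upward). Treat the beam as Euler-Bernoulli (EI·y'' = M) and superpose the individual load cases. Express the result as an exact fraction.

Load 1 — applied couple M₀=13 kN·m at a=16/5 m (b=L-a=24/5):
  θ_1 = (R_Ax²/2 - M_Ax)/EI  [x≤a] with R_A=117/50, M_A=39/25 = ((117/50)·2²/2 - (39/25)·2)/5000 = 39/125000 rad
Load 2 — triangular load w₀=18 kN/m (0→w₀ over full span):
  θ_2 = -w₀(2x(L-x)(L-2x)(x+2L)+x²(L-x)²)/(120LEI) = -18·(2·2·(8-2)·(8-2·2)·(2+2·8)+2²·(8-2)²)/(120·8·5000) = -351/50000 rad
Load 3 — applied couple M₀=-5 kN·m at a=16/3 m (b=L-a=8/3):
  θ_3 = (R_Ax²/2 - M_Ax)/EI  [x≤a] with R_A=-5/6, M_A=-5/3 = ((-5/6)·2²/2 - (-5/3)·2)/5000 = 1/3000 rad
Load 4 — applied couple M₀=14 kN·m at a=24/5 m (b=L-a=16/5):
  θ_4 = (R_Ax²/2 - M_Ax)/EI  [x≤a] with R_A=63/25, M_A=112/25 = ((63/25)·2²/2 - (112/25)·2)/5000 = -49/62500 rad
Superposition: θ = Σ θ_i = -5369/750000 rad ≈ -0.007159 rad

θ(2) = -5369/750000 rad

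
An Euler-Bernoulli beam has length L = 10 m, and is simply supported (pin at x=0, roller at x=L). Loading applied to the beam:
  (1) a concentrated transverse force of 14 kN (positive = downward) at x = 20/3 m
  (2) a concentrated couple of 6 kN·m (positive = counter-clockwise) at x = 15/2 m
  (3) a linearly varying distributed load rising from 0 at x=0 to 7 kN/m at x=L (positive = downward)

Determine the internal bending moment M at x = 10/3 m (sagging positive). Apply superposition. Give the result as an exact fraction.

M(10/3) = 4222/81 kN·m

Load 1 — point force P=14 kN at a=20/3 m (b=L-a=10/3):
  M_1 = Pbx/L  [x≤a] = 14·(10/3)·(10/3)/10 = 140/9 kN·m
Load 2 — applied couple M₀=6 kN·m at a=15/2 m (b=L-a=5/2):
  M_2 = M₀x/L  [x≤a] = 6·(10/3)/10 = 2 kN·m
Load 3 — triangular load w₀=7 kN/m (0→w₀ over full span):
  M_3 = w₀Lx/6 - w₀x³/(6L) = 7·10·(10/3)/6 - 7·(10/3)³/(6·10) = 2800/81 kN·m
Superposition: M = Σ M_i = 4222/81 kN·m ≈ 52.123457 kN·m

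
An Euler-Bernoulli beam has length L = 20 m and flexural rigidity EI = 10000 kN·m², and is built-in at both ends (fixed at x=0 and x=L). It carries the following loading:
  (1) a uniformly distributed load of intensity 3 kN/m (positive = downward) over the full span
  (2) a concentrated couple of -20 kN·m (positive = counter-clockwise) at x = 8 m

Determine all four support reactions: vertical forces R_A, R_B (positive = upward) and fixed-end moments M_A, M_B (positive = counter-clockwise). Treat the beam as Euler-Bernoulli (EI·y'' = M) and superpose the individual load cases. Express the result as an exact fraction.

Load 1 — uniform load w=3 kN/m over full span:
  R_A = wL/2 = 3·20/2 = 30 kN
  M_A = wL²/12 = 3·20²/12 = 100 kN·m
  R_B = wL/2 = 3·20/2 = 30 kN
  M_B = -wL²/12 = -3·20²/12 = -100 kN·m
Load 2 — applied couple M₀=-20 kN·m at a=8 m (b=L-a=12):
  R_A = 6M₀ab/L³ = 6·(-20)·8·12/20³ = -36/25 kN
  M_A = M₀b(2a-b)/L² = (-20)·12·(2·8-12)/20² = -12/5 kN·m
  R_B = -6M₀ab/L³ = -6·(-20)·8·12/20³ = 36/25 kN
  M_B = M₀a(2b-a)/L² = (-20)·8·(2·12-8)/20² = -32/5 kN·m
Superposition: R_A = 714/25 kN, M_A = 488/5 kN·m, R_B = 786/25 kN, M_B = -532/5 kN·m

R_A = 714/25 kN, M_A = 488/5 kN·m, R_B = 786/25 kN, M_B = -532/5 kN·m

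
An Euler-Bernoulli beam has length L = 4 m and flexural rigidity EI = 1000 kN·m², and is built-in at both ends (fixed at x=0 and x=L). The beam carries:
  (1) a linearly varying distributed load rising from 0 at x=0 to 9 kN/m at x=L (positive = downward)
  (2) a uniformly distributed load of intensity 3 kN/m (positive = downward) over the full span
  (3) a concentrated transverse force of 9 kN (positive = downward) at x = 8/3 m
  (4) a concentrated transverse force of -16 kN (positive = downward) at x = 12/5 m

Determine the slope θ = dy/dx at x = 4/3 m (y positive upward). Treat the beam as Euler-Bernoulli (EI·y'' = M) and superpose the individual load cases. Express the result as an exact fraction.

Load 1 — triangular load w₀=9 kN/m (0→w₀ over full span):
  θ_1 = -w₀(2x(L-x)(L-2x)(x+2L)+x²(L-x)²)/(120LEI) = -9·(2·(4/3)·(4-(4/3))·(4-2·(4/3))·((4/3)+2·4)+(4/3)²·(4-(4/3))²)/(120·4·1000) = -32/16875 rad
Load 2 — uniform load w=3 kN/m over full span:
  θ_2 = -wx(L-x)(L-2x)/(12EI) = -3·(4/3)·(4-(4/3))·(4-2·(4/3))/(12·1000) = -4/3375 rad
Load 3 — point force P=9 kN at a=8/3 m (b=L-a=4/3):
  θ_3 = -Pb²x(2aL-(3a+b)x)/(2L³EI)  [x≤a] = -9·(4/3)²·(4/3)·(2·(8/3)·4-(3·(8/3)+(4/3))·(4/3))/(2·4³·1000) = -1/675 rad
Load 4 — point force P=-16 kN at a=12/5 m (b=L-a=8/5):
  θ_4 = -Pb²x(2aL-(3a+b)x)/(2L³EI)  [x≤a] = -(-16)·(8/5)²·(4/3)·(2·(12/5)·4-(3·(12/5)+(8/5))·(4/3))/(2·4³·1000) = 448/140625 rad
Superposition: θ = Σ θ_i = -581/421875 rad ≈ -0.001377 rad

θ(4/3) = -581/421875 rad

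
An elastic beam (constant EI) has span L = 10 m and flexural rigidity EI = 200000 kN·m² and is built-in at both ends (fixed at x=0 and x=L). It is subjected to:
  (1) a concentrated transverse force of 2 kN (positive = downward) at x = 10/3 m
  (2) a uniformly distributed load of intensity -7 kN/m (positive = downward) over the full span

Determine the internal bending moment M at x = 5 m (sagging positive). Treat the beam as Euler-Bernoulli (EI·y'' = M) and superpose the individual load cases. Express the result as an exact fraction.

M(5) = -505/18 kN·m

Load 1 — point force P=2 kN at a=10/3 m (b=L-a=20/3):
  M_1 = Pa²(a+3b)(L-x)/L³ - Pa²b/L²  [x>a] = 2·(10/3)²·((10/3)+3·(20/3))·(10-5)/10³ - 2·(10/3)²·(20/3)/10² = 10/9 kN·m
Load 2 — uniform load w=-7 kN/m over full span:
  M_2 = wLx/2 - wL²/12 - wx²/2 = (-7)·10·5/2 - (-7)·10²/12 - (-7)·5²/2 = -175/6 kN·m
Superposition: M = Σ M_i = -505/18 kN·m ≈ -28.055556 kN·m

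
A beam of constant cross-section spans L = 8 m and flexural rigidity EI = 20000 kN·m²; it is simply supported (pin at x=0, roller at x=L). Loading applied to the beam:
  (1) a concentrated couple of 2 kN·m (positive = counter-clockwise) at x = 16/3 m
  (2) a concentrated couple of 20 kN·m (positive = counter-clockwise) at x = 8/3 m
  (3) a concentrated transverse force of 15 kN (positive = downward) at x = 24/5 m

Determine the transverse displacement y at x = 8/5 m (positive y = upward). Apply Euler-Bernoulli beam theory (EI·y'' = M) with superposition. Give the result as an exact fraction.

Load 1 — applied couple M₀=2 kN·m at a=16/3 m (b=L-a=8/3):
  y_1 = (M₀x³/(6L)+C₁x)/EI  [x≤a] with C₁=M₀(3b²-L²)/(6L)=-16/9 = (2·(8/5)³/(6·8)+(-16/9)·(8/5))/20000 = -94/703125 m
Load 2 — applied couple M₀=20 kN·m at a=8/3 m (b=L-a=16/3):
  y_2 = (M₀x³/(6L)+C₁x)/EI  [x≤a] with C₁=M₀(3b²-L²)/(6L)=80/9 = (20·(8/5)³/(6·8)+(80/9)·(8/5))/20000 = 112/140625 m
Load 3 — point force P=15 kN at a=24/5 m (b=L-a=16/5):
  y_3 = -Pbx(L²-b²-x²)/(6LEI)  [x≤a] = -15·(16/5)·(8/5)·(8²-(16/5)²-(8/5)²)/(6·8·20000) = -64/15625 m
Superposition: y = Σ y_i = -2414/703125 m ≈ -0.003433 m

y(8/5) = -2414/703125 m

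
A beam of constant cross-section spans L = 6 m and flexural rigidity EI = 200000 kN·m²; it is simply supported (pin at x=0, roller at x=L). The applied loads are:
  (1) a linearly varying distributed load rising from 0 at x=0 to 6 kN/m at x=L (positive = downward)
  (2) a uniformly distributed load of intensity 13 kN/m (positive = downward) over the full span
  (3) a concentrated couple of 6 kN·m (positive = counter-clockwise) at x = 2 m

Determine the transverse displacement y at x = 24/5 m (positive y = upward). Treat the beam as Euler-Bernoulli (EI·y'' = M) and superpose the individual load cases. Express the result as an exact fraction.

y(24/5) = -614769/781250000 m

Load 1 — triangular load w₀=6 kN/m (0→w₀ over full span):
  y_1 = -w₀x(7L⁴-10L²x²+3x⁴)/(360LEI) = -6·(24/5)·(7·6⁴-10·6²·(24/5)²+3·(24/5)⁴)/(360·6·200000) = -30861/195312500 m
Load 2 — uniform load w=13 kN/m over full span:
  y_2 = -wx(L³-2Lx²+x³)/(24EI) = -13·(24/5)·(6³-2·6·(24/5)²+(24/5)³)/(24·200000) = -10179/15625000 m
Load 3 — applied couple M₀=6 kN·m at a=2 m (b=L-a=4):
  y_3 = (M₀x³/(6L)-M₀(x-a)²/2+C₁x)/EI  [x>a] with C₁=M₀(3b²-L²)/(6L)=2 = (6·(24/5)³/(6·6)-6·((24/5)-2)²/2+2·(24/5))/200000 = 141/6250000 m
Superposition: y = Σ y_i = -614769/781250000 m ≈ -0.000787 m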